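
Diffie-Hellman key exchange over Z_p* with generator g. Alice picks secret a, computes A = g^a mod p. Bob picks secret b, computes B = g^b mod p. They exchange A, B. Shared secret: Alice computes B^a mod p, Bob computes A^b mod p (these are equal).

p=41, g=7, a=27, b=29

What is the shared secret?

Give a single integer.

Answer: 26

Derivation:
A = 7^27 mod 41  (bits of 27 = 11011)
  bit 0 = 1: r = r^2 * 7 mod 41 = 1^2 * 7 = 1*7 = 7
  bit 1 = 1: r = r^2 * 7 mod 41 = 7^2 * 7 = 8*7 = 15
  bit 2 = 0: r = r^2 mod 41 = 15^2 = 20
  bit 3 = 1: r = r^2 * 7 mod 41 = 20^2 * 7 = 31*7 = 12
  bit 4 = 1: r = r^2 * 7 mod 41 = 12^2 * 7 = 21*7 = 24
  -> A = 24
B = 7^29 mod 41  (bits of 29 = 11101)
  bit 0 = 1: r = r^2 * 7 mod 41 = 1^2 * 7 = 1*7 = 7
  bit 1 = 1: r = r^2 * 7 mod 41 = 7^2 * 7 = 8*7 = 15
  bit 2 = 1: r = r^2 * 7 mod 41 = 15^2 * 7 = 20*7 = 17
  bit 3 = 0: r = r^2 mod 41 = 17^2 = 2
  bit 4 = 1: r = r^2 * 7 mod 41 = 2^2 * 7 = 4*7 = 28
  -> B = 28
s = B^a = 28^27 mod 41  (bits of 27 = 11011)
  bit 0 = 1: r = r^2 * 28 mod 41 = 1^2 * 28 = 1*28 = 28
  bit 1 = 1: r = r^2 * 28 mod 41 = 28^2 * 28 = 5*28 = 17
  bit 2 = 0: r = r^2 mod 41 = 17^2 = 2
  bit 3 = 1: r = r^2 * 28 mod 41 = 2^2 * 28 = 4*28 = 30
  bit 4 = 1: r = r^2 * 28 mod 41 = 30^2 * 28 = 39*28 = 26
  -> s = B^a = 26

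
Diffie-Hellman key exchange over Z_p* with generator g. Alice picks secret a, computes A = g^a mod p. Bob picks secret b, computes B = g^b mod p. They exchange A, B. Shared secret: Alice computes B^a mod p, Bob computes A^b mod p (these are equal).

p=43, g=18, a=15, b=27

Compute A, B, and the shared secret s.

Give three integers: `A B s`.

A = 18^15 mod 43  (bits of 15 = 1111)
  bit 0 = 1: r = r^2 * 18 mod 43 = 1^2 * 18 = 1*18 = 18
  bit 1 = 1: r = r^2 * 18 mod 43 = 18^2 * 18 = 23*18 = 27
  bit 2 = 1: r = r^2 * 18 mod 43 = 27^2 * 18 = 41*18 = 7
  bit 3 = 1: r = r^2 * 18 mod 43 = 7^2 * 18 = 6*18 = 22
  -> A = 22
B = 18^27 mod 43  (bits of 27 = 11011)
  bit 0 = 1: r = r^2 * 18 mod 43 = 1^2 * 18 = 1*18 = 18
  bit 1 = 1: r = r^2 * 18 mod 43 = 18^2 * 18 = 23*18 = 27
  bit 2 = 0: r = r^2 mod 43 = 27^2 = 41
  bit 3 = 1: r = r^2 * 18 mod 43 = 41^2 * 18 = 4*18 = 29
  bit 4 = 1: r = r^2 * 18 mod 43 = 29^2 * 18 = 24*18 = 2
  -> B = 2
s = B^a = 2^15 mod 43  (bits of 15 = 1111)
  bit 0 = 1: r = r^2 * 2 mod 43 = 1^2 * 2 = 1*2 = 2
  bit 1 = 1: r = r^2 * 2 mod 43 = 2^2 * 2 = 4*2 = 8
  bit 2 = 1: r = r^2 * 2 mod 43 = 8^2 * 2 = 21*2 = 42
  bit 3 = 1: r = r^2 * 2 mod 43 = 42^2 * 2 = 1*2 = 2
  -> s = B^a = 2

Answer: 22 2 2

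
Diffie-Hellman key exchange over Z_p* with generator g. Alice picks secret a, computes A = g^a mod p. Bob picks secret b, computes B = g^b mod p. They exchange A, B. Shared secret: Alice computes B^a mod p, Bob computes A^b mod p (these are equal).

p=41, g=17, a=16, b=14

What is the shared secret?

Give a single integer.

Answer: 37

Derivation:
A = 17^16 mod 41  (bits of 16 = 10000)
  bit 0 = 1: r = r^2 * 17 mod 41 = 1^2 * 17 = 1*17 = 17
  bit 1 = 0: r = r^2 mod 41 = 17^2 = 2
  bit 2 = 0: r = r^2 mod 41 = 2^2 = 4
  bit 3 = 0: r = r^2 mod 41 = 4^2 = 16
  bit 4 = 0: r = r^2 mod 41 = 16^2 = 10
  -> A = 10
B = 17^14 mod 41  (bits of 14 = 1110)
  bit 0 = 1: r = r^2 * 17 mod 41 = 1^2 * 17 = 1*17 = 17
  bit 1 = 1: r = r^2 * 17 mod 41 = 17^2 * 17 = 2*17 = 34
  bit 2 = 1: r = r^2 * 17 mod 41 = 34^2 * 17 = 8*17 = 13
  bit 3 = 0: r = r^2 mod 41 = 13^2 = 5
  -> B = 5
s = B^a = 5^16 mod 41  (bits of 16 = 10000)
  bit 0 = 1: r = r^2 * 5 mod 41 = 1^2 * 5 = 1*5 = 5
  bit 1 = 0: r = r^2 mod 41 = 5^2 = 25
  bit 2 = 0: r = r^2 mod 41 = 25^2 = 10
  bit 3 = 0: r = r^2 mod 41 = 10^2 = 18
  bit 4 = 0: r = r^2 mod 41 = 18^2 = 37
  -> s = B^a = 37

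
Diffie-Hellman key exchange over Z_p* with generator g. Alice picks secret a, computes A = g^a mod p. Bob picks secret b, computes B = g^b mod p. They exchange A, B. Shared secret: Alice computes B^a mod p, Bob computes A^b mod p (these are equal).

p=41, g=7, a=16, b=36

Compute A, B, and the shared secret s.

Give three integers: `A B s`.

Answer: 16 25 16

Derivation:
A = 7^16 mod 41  (bits of 16 = 10000)
  bit 0 = 1: r = r^2 * 7 mod 41 = 1^2 * 7 = 1*7 = 7
  bit 1 = 0: r = r^2 mod 41 = 7^2 = 8
  bit 2 = 0: r = r^2 mod 41 = 8^2 = 23
  bit 3 = 0: r = r^2 mod 41 = 23^2 = 37
  bit 4 = 0: r = r^2 mod 41 = 37^2 = 16
  -> A = 16
B = 7^36 mod 41  (bits of 36 = 100100)
  bit 0 = 1: r = r^2 * 7 mod 41 = 1^2 * 7 = 1*7 = 7
  bit 1 = 0: r = r^2 mod 41 = 7^2 = 8
  bit 2 = 0: r = r^2 mod 41 = 8^2 = 23
  bit 3 = 1: r = r^2 * 7 mod 41 = 23^2 * 7 = 37*7 = 13
  bit 4 = 0: r = r^2 mod 41 = 13^2 = 5
  bit 5 = 0: r = r^2 mod 41 = 5^2 = 25
  -> B = 25
s = B^a = 25^16 mod 41  (bits of 16 = 10000)
  bit 0 = 1: r = r^2 * 25 mod 41 = 1^2 * 25 = 1*25 = 25
  bit 1 = 0: r = r^2 mod 41 = 25^2 = 10
  bit 2 = 0: r = r^2 mod 41 = 10^2 = 18
  bit 3 = 0: r = r^2 mod 41 = 18^2 = 37
  bit 4 = 0: r = r^2 mod 41 = 37^2 = 16
  -> s = B^a = 16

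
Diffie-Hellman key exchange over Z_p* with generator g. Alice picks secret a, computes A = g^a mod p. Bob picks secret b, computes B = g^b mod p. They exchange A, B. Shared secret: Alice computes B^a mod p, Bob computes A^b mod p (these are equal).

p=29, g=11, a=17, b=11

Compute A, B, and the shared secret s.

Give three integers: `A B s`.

Answer: 3 10 15

Derivation:
A = 11^17 mod 29  (bits of 17 = 10001)
  bit 0 = 1: r = r^2 * 11 mod 29 = 1^2 * 11 = 1*11 = 11
  bit 1 = 0: r = r^2 mod 29 = 11^2 = 5
  bit 2 = 0: r = r^2 mod 29 = 5^2 = 25
  bit 3 = 0: r = r^2 mod 29 = 25^2 = 16
  bit 4 = 1: r = r^2 * 11 mod 29 = 16^2 * 11 = 24*11 = 3
  -> A = 3
B = 11^11 mod 29  (bits of 11 = 1011)
  bit 0 = 1: r = r^2 * 11 mod 29 = 1^2 * 11 = 1*11 = 11
  bit 1 = 0: r = r^2 mod 29 = 11^2 = 5
  bit 2 = 1: r = r^2 * 11 mod 29 = 5^2 * 11 = 25*11 = 14
  bit 3 = 1: r = r^2 * 11 mod 29 = 14^2 * 11 = 22*11 = 10
  -> B = 10
s = B^a = 10^17 mod 29  (bits of 17 = 10001)
  bit 0 = 1: r = r^2 * 10 mod 29 = 1^2 * 10 = 1*10 = 10
  bit 1 = 0: r = r^2 mod 29 = 10^2 = 13
  bit 2 = 0: r = r^2 mod 29 = 13^2 = 24
  bit 3 = 0: r = r^2 mod 29 = 24^2 = 25
  bit 4 = 1: r = r^2 * 10 mod 29 = 25^2 * 10 = 16*10 = 15
  -> s = B^a = 15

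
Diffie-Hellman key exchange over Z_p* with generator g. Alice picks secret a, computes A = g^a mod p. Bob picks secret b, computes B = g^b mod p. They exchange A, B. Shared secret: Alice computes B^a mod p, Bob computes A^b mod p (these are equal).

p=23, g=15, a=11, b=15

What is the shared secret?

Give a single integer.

A = 15^11 mod 23  (bits of 11 = 1011)
  bit 0 = 1: r = r^2 * 15 mod 23 = 1^2 * 15 = 1*15 = 15
  bit 1 = 0: r = r^2 mod 23 = 15^2 = 18
  bit 2 = 1: r = r^2 * 15 mod 23 = 18^2 * 15 = 2*15 = 7
  bit 3 = 1: r = r^2 * 15 mod 23 = 7^2 * 15 = 3*15 = 22
  -> A = 22
B = 15^15 mod 23  (bits of 15 = 1111)
  bit 0 = 1: r = r^2 * 15 mod 23 = 1^2 * 15 = 1*15 = 15
  bit 1 = 1: r = r^2 * 15 mod 23 = 15^2 * 15 = 18*15 = 17
  bit 2 = 1: r = r^2 * 15 mod 23 = 17^2 * 15 = 13*15 = 11
  bit 3 = 1: r = r^2 * 15 mod 23 = 11^2 * 15 = 6*15 = 21
  -> B = 21
s = B^a = 21^11 mod 23  (bits of 11 = 1011)
  bit 0 = 1: r = r^2 * 21 mod 23 = 1^2 * 21 = 1*21 = 21
  bit 1 = 0: r = r^2 mod 23 = 21^2 = 4
  bit 2 = 1: r = r^2 * 21 mod 23 = 4^2 * 21 = 16*21 = 14
  bit 3 = 1: r = r^2 * 21 mod 23 = 14^2 * 21 = 12*21 = 22
  -> s = B^a = 22

Answer: 22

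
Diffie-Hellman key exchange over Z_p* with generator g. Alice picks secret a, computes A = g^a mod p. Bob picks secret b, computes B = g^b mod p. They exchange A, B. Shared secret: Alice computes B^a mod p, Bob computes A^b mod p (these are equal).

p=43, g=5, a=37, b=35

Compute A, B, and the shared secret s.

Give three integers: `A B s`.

Answer: 3 7 7

Derivation:
A = 5^37 mod 43  (bits of 37 = 100101)
  bit 0 = 1: r = r^2 * 5 mod 43 = 1^2 * 5 = 1*5 = 5
  bit 1 = 0: r = r^2 mod 43 = 5^2 = 25
  bit 2 = 0: r = r^2 mod 43 = 25^2 = 23
  bit 3 = 1: r = r^2 * 5 mod 43 = 23^2 * 5 = 13*5 = 22
  bit 4 = 0: r = r^2 mod 43 = 22^2 = 11
  bit 5 = 1: r = r^2 * 5 mod 43 = 11^2 * 5 = 35*5 = 3
  -> A = 3
B = 5^35 mod 43  (bits of 35 = 100011)
  bit 0 = 1: r = r^2 * 5 mod 43 = 1^2 * 5 = 1*5 = 5
  bit 1 = 0: r = r^2 mod 43 = 5^2 = 25
  bit 2 = 0: r = r^2 mod 43 = 25^2 = 23
  bit 3 = 0: r = r^2 mod 43 = 23^2 = 13
  bit 4 = 1: r = r^2 * 5 mod 43 = 13^2 * 5 = 40*5 = 28
  bit 5 = 1: r = r^2 * 5 mod 43 = 28^2 * 5 = 10*5 = 7
  -> B = 7
s = B^a = 7^37 mod 43  (bits of 37 = 100101)
  bit 0 = 1: r = r^2 * 7 mod 43 = 1^2 * 7 = 1*7 = 7
  bit 1 = 0: r = r^2 mod 43 = 7^2 = 6
  bit 2 = 0: r = r^2 mod 43 = 6^2 = 36
  bit 3 = 1: r = r^2 * 7 mod 43 = 36^2 * 7 = 6*7 = 42
  bit 4 = 0: r = r^2 mod 43 = 42^2 = 1
  bit 5 = 1: r = r^2 * 7 mod 43 = 1^2 * 7 = 1*7 = 7
  -> s = B^a = 7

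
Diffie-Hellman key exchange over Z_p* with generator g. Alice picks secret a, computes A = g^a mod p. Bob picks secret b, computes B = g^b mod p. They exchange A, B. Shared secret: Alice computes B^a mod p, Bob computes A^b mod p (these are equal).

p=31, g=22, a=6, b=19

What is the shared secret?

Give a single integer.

Answer: 4

Derivation:
A = 22^6 mod 31  (bits of 6 = 110)
  bit 0 = 1: r = r^2 * 22 mod 31 = 1^2 * 22 = 1*22 = 22
  bit 1 = 1: r = r^2 * 22 mod 31 = 22^2 * 22 = 19*22 = 15
  bit 2 = 0: r = r^2 mod 31 = 15^2 = 8
  -> A = 8
B = 22^19 mod 31  (bits of 19 = 10011)
  bit 0 = 1: r = r^2 * 22 mod 31 = 1^2 * 22 = 1*22 = 22
  bit 1 = 0: r = r^2 mod 31 = 22^2 = 19
  bit 2 = 0: r = r^2 mod 31 = 19^2 = 20
  bit 3 = 1: r = r^2 * 22 mod 31 = 20^2 * 22 = 28*22 = 27
  bit 4 = 1: r = r^2 * 22 mod 31 = 27^2 * 22 = 16*22 = 11
  -> B = 11
s = B^a = 11^6 mod 31  (bits of 6 = 110)
  bit 0 = 1: r = r^2 * 11 mod 31 = 1^2 * 11 = 1*11 = 11
  bit 1 = 1: r = r^2 * 11 mod 31 = 11^2 * 11 = 28*11 = 29
  bit 2 = 0: r = r^2 mod 31 = 29^2 = 4
  -> s = B^a = 4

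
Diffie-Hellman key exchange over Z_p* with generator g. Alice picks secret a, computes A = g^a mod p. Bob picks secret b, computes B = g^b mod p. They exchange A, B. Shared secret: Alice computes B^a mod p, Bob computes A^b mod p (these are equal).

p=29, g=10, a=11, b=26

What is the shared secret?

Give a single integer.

Answer: 22

Derivation:
A = 10^11 mod 29  (bits of 11 = 1011)
  bit 0 = 1: r = r^2 * 10 mod 29 = 1^2 * 10 = 1*10 = 10
  bit 1 = 0: r = r^2 mod 29 = 10^2 = 13
  bit 2 = 1: r = r^2 * 10 mod 29 = 13^2 * 10 = 24*10 = 8
  bit 3 = 1: r = r^2 * 10 mod 29 = 8^2 * 10 = 6*10 = 2
  -> A = 2
B = 10^26 mod 29  (bits of 26 = 11010)
  bit 0 = 1: r = r^2 * 10 mod 29 = 1^2 * 10 = 1*10 = 10
  bit 1 = 1: r = r^2 * 10 mod 29 = 10^2 * 10 = 13*10 = 14
  bit 2 = 0: r = r^2 mod 29 = 14^2 = 22
  bit 3 = 1: r = r^2 * 10 mod 29 = 22^2 * 10 = 20*10 = 26
  bit 4 = 0: r = r^2 mod 29 = 26^2 = 9
  -> B = 9
s = B^a = 9^11 mod 29  (bits of 11 = 1011)
  bit 0 = 1: r = r^2 * 9 mod 29 = 1^2 * 9 = 1*9 = 9
  bit 1 = 0: r = r^2 mod 29 = 9^2 = 23
  bit 2 = 1: r = r^2 * 9 mod 29 = 23^2 * 9 = 7*9 = 5
  bit 3 = 1: r = r^2 * 9 mod 29 = 5^2 * 9 = 25*9 = 22
  -> s = B^a = 22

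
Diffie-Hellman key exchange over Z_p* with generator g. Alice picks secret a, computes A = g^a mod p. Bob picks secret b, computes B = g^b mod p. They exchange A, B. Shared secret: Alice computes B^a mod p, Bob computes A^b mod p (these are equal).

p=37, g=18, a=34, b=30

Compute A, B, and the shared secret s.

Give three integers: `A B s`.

Answer: 4 27 10

Derivation:
A = 18^34 mod 37  (bits of 34 = 100010)
  bit 0 = 1: r = r^2 * 18 mod 37 = 1^2 * 18 = 1*18 = 18
  bit 1 = 0: r = r^2 mod 37 = 18^2 = 28
  bit 2 = 0: r = r^2 mod 37 = 28^2 = 7
  bit 3 = 0: r = r^2 mod 37 = 7^2 = 12
  bit 4 = 1: r = r^2 * 18 mod 37 = 12^2 * 18 = 33*18 = 2
  bit 5 = 0: r = r^2 mod 37 = 2^2 = 4
  -> A = 4
B = 18^30 mod 37  (bits of 30 = 11110)
  bit 0 = 1: r = r^2 * 18 mod 37 = 1^2 * 18 = 1*18 = 18
  bit 1 = 1: r = r^2 * 18 mod 37 = 18^2 * 18 = 28*18 = 23
  bit 2 = 1: r = r^2 * 18 mod 37 = 23^2 * 18 = 11*18 = 13
  bit 3 = 1: r = r^2 * 18 mod 37 = 13^2 * 18 = 21*18 = 8
  bit 4 = 0: r = r^2 mod 37 = 8^2 = 27
  -> B = 27
s = B^a = 27^34 mod 37  (bits of 34 = 100010)
  bit 0 = 1: r = r^2 * 27 mod 37 = 1^2 * 27 = 1*27 = 27
  bit 1 = 0: r = r^2 mod 37 = 27^2 = 26
  bit 2 = 0: r = r^2 mod 37 = 26^2 = 10
  bit 3 = 0: r = r^2 mod 37 = 10^2 = 26
  bit 4 = 1: r = r^2 * 27 mod 37 = 26^2 * 27 = 10*27 = 11
  bit 5 = 0: r = r^2 mod 37 = 11^2 = 10
  -> s = B^a = 10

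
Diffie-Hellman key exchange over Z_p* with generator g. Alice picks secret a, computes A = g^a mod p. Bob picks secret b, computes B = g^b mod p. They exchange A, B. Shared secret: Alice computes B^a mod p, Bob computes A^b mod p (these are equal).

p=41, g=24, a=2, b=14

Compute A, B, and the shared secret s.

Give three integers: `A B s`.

A = 24^2 mod 41  (bits of 2 = 10)
  bit 0 = 1: r = r^2 * 24 mod 41 = 1^2 * 24 = 1*24 = 24
  bit 1 = 0: r = r^2 mod 41 = 24^2 = 2
  -> A = 2
B = 24^14 mod 41  (bits of 14 = 1110)
  bit 0 = 1: r = r^2 * 24 mod 41 = 1^2 * 24 = 1*24 = 24
  bit 1 = 1: r = r^2 * 24 mod 41 = 24^2 * 24 = 2*24 = 7
  bit 2 = 1: r = r^2 * 24 mod 41 = 7^2 * 24 = 8*24 = 28
  bit 3 = 0: r = r^2 mod 41 = 28^2 = 5
  -> B = 5
s = B^a = 5^2 mod 41  (bits of 2 = 10)
  bit 0 = 1: r = r^2 * 5 mod 41 = 1^2 * 5 = 1*5 = 5
  bit 1 = 0: r = r^2 mod 41 = 5^2 = 25
  -> s = B^a = 25

Answer: 2 5 25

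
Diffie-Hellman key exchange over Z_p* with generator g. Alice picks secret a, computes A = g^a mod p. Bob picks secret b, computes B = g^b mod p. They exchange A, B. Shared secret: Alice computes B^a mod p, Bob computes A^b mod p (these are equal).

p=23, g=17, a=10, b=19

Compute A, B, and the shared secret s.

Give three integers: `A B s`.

Answer: 4 5 9

Derivation:
A = 17^10 mod 23  (bits of 10 = 1010)
  bit 0 = 1: r = r^2 * 17 mod 23 = 1^2 * 17 = 1*17 = 17
  bit 1 = 0: r = r^2 mod 23 = 17^2 = 13
  bit 2 = 1: r = r^2 * 17 mod 23 = 13^2 * 17 = 8*17 = 21
  bit 3 = 0: r = r^2 mod 23 = 21^2 = 4
  -> A = 4
B = 17^19 mod 23  (bits of 19 = 10011)
  bit 0 = 1: r = r^2 * 17 mod 23 = 1^2 * 17 = 1*17 = 17
  bit 1 = 0: r = r^2 mod 23 = 17^2 = 13
  bit 2 = 0: r = r^2 mod 23 = 13^2 = 8
  bit 3 = 1: r = r^2 * 17 mod 23 = 8^2 * 17 = 18*17 = 7
  bit 4 = 1: r = r^2 * 17 mod 23 = 7^2 * 17 = 3*17 = 5
  -> B = 5
s = B^a = 5^10 mod 23  (bits of 10 = 1010)
  bit 0 = 1: r = r^2 * 5 mod 23 = 1^2 * 5 = 1*5 = 5
  bit 1 = 0: r = r^2 mod 23 = 5^2 = 2
  bit 2 = 1: r = r^2 * 5 mod 23 = 2^2 * 5 = 4*5 = 20
  bit 3 = 0: r = r^2 mod 23 = 20^2 = 9
  -> s = B^a = 9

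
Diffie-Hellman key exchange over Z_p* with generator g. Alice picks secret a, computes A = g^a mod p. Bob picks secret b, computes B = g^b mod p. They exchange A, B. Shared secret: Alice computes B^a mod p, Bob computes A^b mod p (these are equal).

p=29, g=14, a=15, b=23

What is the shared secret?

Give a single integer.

Answer: 3

Derivation:
A = 14^15 mod 29  (bits of 15 = 1111)
  bit 0 = 1: r = r^2 * 14 mod 29 = 1^2 * 14 = 1*14 = 14
  bit 1 = 1: r = r^2 * 14 mod 29 = 14^2 * 14 = 22*14 = 18
  bit 2 = 1: r = r^2 * 14 mod 29 = 18^2 * 14 = 5*14 = 12
  bit 3 = 1: r = r^2 * 14 mod 29 = 12^2 * 14 = 28*14 = 15
  -> A = 15
B = 14^23 mod 29  (bits of 23 = 10111)
  bit 0 = 1: r = r^2 * 14 mod 29 = 1^2 * 14 = 1*14 = 14
  bit 1 = 0: r = r^2 mod 29 = 14^2 = 22
  bit 2 = 1: r = r^2 * 14 mod 29 = 22^2 * 14 = 20*14 = 19
  bit 3 = 1: r = r^2 * 14 mod 29 = 19^2 * 14 = 13*14 = 8
  bit 4 = 1: r = r^2 * 14 mod 29 = 8^2 * 14 = 6*14 = 26
  -> B = 26
s = B^a = 26^15 mod 29  (bits of 15 = 1111)
  bit 0 = 1: r = r^2 * 26 mod 29 = 1^2 * 26 = 1*26 = 26
  bit 1 = 1: r = r^2 * 26 mod 29 = 26^2 * 26 = 9*26 = 2
  bit 2 = 1: r = r^2 * 26 mod 29 = 2^2 * 26 = 4*26 = 17
  bit 3 = 1: r = r^2 * 26 mod 29 = 17^2 * 26 = 28*26 = 3
  -> s = B^a = 3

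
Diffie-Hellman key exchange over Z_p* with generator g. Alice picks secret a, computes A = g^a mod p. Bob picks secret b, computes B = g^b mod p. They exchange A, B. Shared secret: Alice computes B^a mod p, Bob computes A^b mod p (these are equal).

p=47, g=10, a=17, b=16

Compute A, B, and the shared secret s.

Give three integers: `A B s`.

Answer: 5 24 17

Derivation:
A = 10^17 mod 47  (bits of 17 = 10001)
  bit 0 = 1: r = r^2 * 10 mod 47 = 1^2 * 10 = 1*10 = 10
  bit 1 = 0: r = r^2 mod 47 = 10^2 = 6
  bit 2 = 0: r = r^2 mod 47 = 6^2 = 36
  bit 3 = 0: r = r^2 mod 47 = 36^2 = 27
  bit 4 = 1: r = r^2 * 10 mod 47 = 27^2 * 10 = 24*10 = 5
  -> A = 5
B = 10^16 mod 47  (bits of 16 = 10000)
  bit 0 = 1: r = r^2 * 10 mod 47 = 1^2 * 10 = 1*10 = 10
  bit 1 = 0: r = r^2 mod 47 = 10^2 = 6
  bit 2 = 0: r = r^2 mod 47 = 6^2 = 36
  bit 3 = 0: r = r^2 mod 47 = 36^2 = 27
  bit 4 = 0: r = r^2 mod 47 = 27^2 = 24
  -> B = 24
s = B^a = 24^17 mod 47  (bits of 17 = 10001)
  bit 0 = 1: r = r^2 * 24 mod 47 = 1^2 * 24 = 1*24 = 24
  bit 1 = 0: r = r^2 mod 47 = 24^2 = 12
  bit 2 = 0: r = r^2 mod 47 = 12^2 = 3
  bit 3 = 0: r = r^2 mod 47 = 3^2 = 9
  bit 4 = 1: r = r^2 * 24 mod 47 = 9^2 * 24 = 34*24 = 17
  -> s = B^a = 17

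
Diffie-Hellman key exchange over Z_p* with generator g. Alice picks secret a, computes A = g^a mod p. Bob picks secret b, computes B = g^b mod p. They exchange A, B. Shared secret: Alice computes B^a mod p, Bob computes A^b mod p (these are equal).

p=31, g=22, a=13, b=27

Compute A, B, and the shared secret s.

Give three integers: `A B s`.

A = 22^13 mod 31  (bits of 13 = 1101)
  bit 0 = 1: r = r^2 * 22 mod 31 = 1^2 * 22 = 1*22 = 22
  bit 1 = 1: r = r^2 * 22 mod 31 = 22^2 * 22 = 19*22 = 15
  bit 2 = 0: r = r^2 mod 31 = 15^2 = 8
  bit 3 = 1: r = r^2 * 22 mod 31 = 8^2 * 22 = 2*22 = 13
  -> A = 13
B = 22^27 mod 31  (bits of 27 = 11011)
  bit 0 = 1: r = r^2 * 22 mod 31 = 1^2 * 22 = 1*22 = 22
  bit 1 = 1: r = r^2 * 22 mod 31 = 22^2 * 22 = 19*22 = 15
  bit 2 = 0: r = r^2 mod 31 = 15^2 = 8
  bit 3 = 1: r = r^2 * 22 mod 31 = 8^2 * 22 = 2*22 = 13
  bit 4 = 1: r = r^2 * 22 mod 31 = 13^2 * 22 = 14*22 = 29
  -> B = 29
s = B^a = 29^13 mod 31  (bits of 13 = 1101)
  bit 0 = 1: r = r^2 * 29 mod 31 = 1^2 * 29 = 1*29 = 29
  bit 1 = 1: r = r^2 * 29 mod 31 = 29^2 * 29 = 4*29 = 23
  bit 2 = 0: r = r^2 mod 31 = 23^2 = 2
  bit 3 = 1: r = r^2 * 29 mod 31 = 2^2 * 29 = 4*29 = 23
  -> s = B^a = 23

Answer: 13 29 23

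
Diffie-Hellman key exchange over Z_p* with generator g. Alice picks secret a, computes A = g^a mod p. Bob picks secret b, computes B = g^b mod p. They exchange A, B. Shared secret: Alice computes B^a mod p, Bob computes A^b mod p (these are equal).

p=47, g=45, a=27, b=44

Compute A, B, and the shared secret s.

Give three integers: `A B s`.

A = 45^27 mod 47  (bits of 27 = 11011)
  bit 0 = 1: r = r^2 * 45 mod 47 = 1^2 * 45 = 1*45 = 45
  bit 1 = 1: r = r^2 * 45 mod 47 = 45^2 * 45 = 4*45 = 39
  bit 2 = 0: r = r^2 mod 47 = 39^2 = 17
  bit 3 = 1: r = r^2 * 45 mod 47 = 17^2 * 45 = 7*45 = 33
  bit 4 = 1: r = r^2 * 45 mod 47 = 33^2 * 45 = 8*45 = 31
  -> A = 31
B = 45^44 mod 47  (bits of 44 = 101100)
  bit 0 = 1: r = r^2 * 45 mod 47 = 1^2 * 45 = 1*45 = 45
  bit 1 = 0: r = r^2 mod 47 = 45^2 = 4
  bit 2 = 1: r = r^2 * 45 mod 47 = 4^2 * 45 = 16*45 = 15
  bit 3 = 1: r = r^2 * 45 mod 47 = 15^2 * 45 = 37*45 = 20
  bit 4 = 0: r = r^2 mod 47 = 20^2 = 24
  bit 5 = 0: r = r^2 mod 47 = 24^2 = 12
  -> B = 12
s = B^a = 12^27 mod 47  (bits of 27 = 11011)
  bit 0 = 1: r = r^2 * 12 mod 47 = 1^2 * 12 = 1*12 = 12
  bit 1 = 1: r = r^2 * 12 mod 47 = 12^2 * 12 = 3*12 = 36
  bit 2 = 0: r = r^2 mod 47 = 36^2 = 27
  bit 3 = 1: r = r^2 * 12 mod 47 = 27^2 * 12 = 24*12 = 6
  bit 4 = 1: r = r^2 * 12 mod 47 = 6^2 * 12 = 36*12 = 9
  -> s = B^a = 9

Answer: 31 12 9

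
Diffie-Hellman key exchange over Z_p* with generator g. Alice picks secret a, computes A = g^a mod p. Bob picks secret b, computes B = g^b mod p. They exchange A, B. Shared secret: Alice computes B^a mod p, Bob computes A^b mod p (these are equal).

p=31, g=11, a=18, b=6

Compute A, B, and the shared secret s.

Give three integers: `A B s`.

Answer: 2 4 2

Derivation:
A = 11^18 mod 31  (bits of 18 = 10010)
  bit 0 = 1: r = r^2 * 11 mod 31 = 1^2 * 11 = 1*11 = 11
  bit 1 = 0: r = r^2 mod 31 = 11^2 = 28
  bit 2 = 0: r = r^2 mod 31 = 28^2 = 9
  bit 3 = 1: r = r^2 * 11 mod 31 = 9^2 * 11 = 19*11 = 23
  bit 4 = 0: r = r^2 mod 31 = 23^2 = 2
  -> A = 2
B = 11^6 mod 31  (bits of 6 = 110)
  bit 0 = 1: r = r^2 * 11 mod 31 = 1^2 * 11 = 1*11 = 11
  bit 1 = 1: r = r^2 * 11 mod 31 = 11^2 * 11 = 28*11 = 29
  bit 2 = 0: r = r^2 mod 31 = 29^2 = 4
  -> B = 4
s = B^a = 4^18 mod 31  (bits of 18 = 10010)
  bit 0 = 1: r = r^2 * 4 mod 31 = 1^2 * 4 = 1*4 = 4
  bit 1 = 0: r = r^2 mod 31 = 4^2 = 16
  bit 2 = 0: r = r^2 mod 31 = 16^2 = 8
  bit 3 = 1: r = r^2 * 4 mod 31 = 8^2 * 4 = 2*4 = 8
  bit 4 = 0: r = r^2 mod 31 = 8^2 = 2
  -> s = B^a = 2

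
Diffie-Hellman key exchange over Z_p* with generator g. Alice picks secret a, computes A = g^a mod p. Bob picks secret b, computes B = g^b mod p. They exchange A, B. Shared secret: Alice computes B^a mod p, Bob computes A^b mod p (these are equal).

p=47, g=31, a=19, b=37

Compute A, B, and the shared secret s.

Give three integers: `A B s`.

A = 31^19 mod 47  (bits of 19 = 10011)
  bit 0 = 1: r = r^2 * 31 mod 47 = 1^2 * 31 = 1*31 = 31
  bit 1 = 0: r = r^2 mod 47 = 31^2 = 21
  bit 2 = 0: r = r^2 mod 47 = 21^2 = 18
  bit 3 = 1: r = r^2 * 31 mod 47 = 18^2 * 31 = 42*31 = 33
  bit 4 = 1: r = r^2 * 31 mod 47 = 33^2 * 31 = 8*31 = 13
  -> A = 13
B = 31^37 mod 47  (bits of 37 = 100101)
  bit 0 = 1: r = r^2 * 31 mod 47 = 1^2 * 31 = 1*31 = 31
  bit 1 = 0: r = r^2 mod 47 = 31^2 = 21
  bit 2 = 0: r = r^2 mod 47 = 21^2 = 18
  bit 3 = 1: r = r^2 * 31 mod 47 = 18^2 * 31 = 42*31 = 33
  bit 4 = 0: r = r^2 mod 47 = 33^2 = 8
  bit 5 = 1: r = r^2 * 31 mod 47 = 8^2 * 31 = 17*31 = 10
  -> B = 10
s = B^a = 10^19 mod 47  (bits of 19 = 10011)
  bit 0 = 1: r = r^2 * 10 mod 47 = 1^2 * 10 = 1*10 = 10
  bit 1 = 0: r = r^2 mod 47 = 10^2 = 6
  bit 2 = 0: r = r^2 mod 47 = 6^2 = 36
  bit 3 = 1: r = r^2 * 10 mod 47 = 36^2 * 10 = 27*10 = 35
  bit 4 = 1: r = r^2 * 10 mod 47 = 35^2 * 10 = 3*10 = 30
  -> s = B^a = 30

Answer: 13 10 30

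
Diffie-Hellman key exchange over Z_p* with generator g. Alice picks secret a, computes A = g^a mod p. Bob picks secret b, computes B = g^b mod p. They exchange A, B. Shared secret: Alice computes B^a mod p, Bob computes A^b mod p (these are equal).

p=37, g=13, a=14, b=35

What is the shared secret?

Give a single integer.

A = 13^14 mod 37  (bits of 14 = 1110)
  bit 0 = 1: r = r^2 * 13 mod 37 = 1^2 * 13 = 1*13 = 13
  bit 1 = 1: r = r^2 * 13 mod 37 = 13^2 * 13 = 21*13 = 14
  bit 2 = 1: r = r^2 * 13 mod 37 = 14^2 * 13 = 11*13 = 32
  bit 3 = 0: r = r^2 mod 37 = 32^2 = 25
  -> A = 25
B = 13^35 mod 37  (bits of 35 = 100011)
  bit 0 = 1: r = r^2 * 13 mod 37 = 1^2 * 13 = 1*13 = 13
  bit 1 = 0: r = r^2 mod 37 = 13^2 = 21
  bit 2 = 0: r = r^2 mod 37 = 21^2 = 34
  bit 3 = 0: r = r^2 mod 37 = 34^2 = 9
  bit 4 = 1: r = r^2 * 13 mod 37 = 9^2 * 13 = 7*13 = 17
  bit 5 = 1: r = r^2 * 13 mod 37 = 17^2 * 13 = 30*13 = 20
  -> B = 20
s = B^a = 20^14 mod 37  (bits of 14 = 1110)
  bit 0 = 1: r = r^2 * 20 mod 37 = 1^2 * 20 = 1*20 = 20
  bit 1 = 1: r = r^2 * 20 mod 37 = 20^2 * 20 = 30*20 = 8
  bit 2 = 1: r = r^2 * 20 mod 37 = 8^2 * 20 = 27*20 = 22
  bit 3 = 0: r = r^2 mod 37 = 22^2 = 3
  -> s = B^a = 3

Answer: 3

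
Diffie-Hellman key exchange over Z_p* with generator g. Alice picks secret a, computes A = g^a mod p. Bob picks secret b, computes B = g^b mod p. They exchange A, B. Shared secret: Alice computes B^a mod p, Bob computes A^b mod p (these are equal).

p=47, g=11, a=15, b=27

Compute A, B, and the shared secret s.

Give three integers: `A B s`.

A = 11^15 mod 47  (bits of 15 = 1111)
  bit 0 = 1: r = r^2 * 11 mod 47 = 1^2 * 11 = 1*11 = 11
  bit 1 = 1: r = r^2 * 11 mod 47 = 11^2 * 11 = 27*11 = 15
  bit 2 = 1: r = r^2 * 11 mod 47 = 15^2 * 11 = 37*11 = 31
  bit 3 = 1: r = r^2 * 11 mod 47 = 31^2 * 11 = 21*11 = 43
  -> A = 43
B = 11^27 mod 47  (bits of 27 = 11011)
  bit 0 = 1: r = r^2 * 11 mod 47 = 1^2 * 11 = 1*11 = 11
  bit 1 = 1: r = r^2 * 11 mod 47 = 11^2 * 11 = 27*11 = 15
  bit 2 = 0: r = r^2 mod 47 = 15^2 = 37
  bit 3 = 1: r = r^2 * 11 mod 47 = 37^2 * 11 = 6*11 = 19
  bit 4 = 1: r = r^2 * 11 mod 47 = 19^2 * 11 = 32*11 = 23
  -> B = 23
s = B^a = 23^15 mod 47  (bits of 15 = 1111)
  bit 0 = 1: r = r^2 * 23 mod 47 = 1^2 * 23 = 1*23 = 23
  bit 1 = 1: r = r^2 * 23 mod 47 = 23^2 * 23 = 12*23 = 41
  bit 2 = 1: r = r^2 * 23 mod 47 = 41^2 * 23 = 36*23 = 29
  bit 3 = 1: r = r^2 * 23 mod 47 = 29^2 * 23 = 42*23 = 26
  -> s = B^a = 26

Answer: 43 23 26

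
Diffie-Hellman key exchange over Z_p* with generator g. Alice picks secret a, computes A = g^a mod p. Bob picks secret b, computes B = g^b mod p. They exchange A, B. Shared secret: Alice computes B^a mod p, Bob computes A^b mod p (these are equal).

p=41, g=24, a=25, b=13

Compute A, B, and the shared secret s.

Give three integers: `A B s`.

A = 24^25 mod 41  (bits of 25 = 11001)
  bit 0 = 1: r = r^2 * 24 mod 41 = 1^2 * 24 = 1*24 = 24
  bit 1 = 1: r = r^2 * 24 mod 41 = 24^2 * 24 = 2*24 = 7
  bit 2 = 0: r = r^2 mod 41 = 7^2 = 8
  bit 3 = 0: r = r^2 mod 41 = 8^2 = 23
  bit 4 = 1: r = r^2 * 24 mod 41 = 23^2 * 24 = 37*24 = 27
  -> A = 27
B = 24^13 mod 41  (bits of 13 = 1101)
  bit 0 = 1: r = r^2 * 24 mod 41 = 1^2 * 24 = 1*24 = 24
  bit 1 = 1: r = r^2 * 24 mod 41 = 24^2 * 24 = 2*24 = 7
  bit 2 = 0: r = r^2 mod 41 = 7^2 = 8
  bit 3 = 1: r = r^2 * 24 mod 41 = 8^2 * 24 = 23*24 = 19
  -> B = 19
s = B^a = 19^25 mod 41  (bits of 25 = 11001)
  bit 0 = 1: r = r^2 * 19 mod 41 = 1^2 * 19 = 1*19 = 19
  bit 1 = 1: r = r^2 * 19 mod 41 = 19^2 * 19 = 33*19 = 12
  bit 2 = 0: r = r^2 mod 41 = 12^2 = 21
  bit 3 = 0: r = r^2 mod 41 = 21^2 = 31
  bit 4 = 1: r = r^2 * 19 mod 41 = 31^2 * 19 = 18*19 = 14
  -> s = B^a = 14

Answer: 27 19 14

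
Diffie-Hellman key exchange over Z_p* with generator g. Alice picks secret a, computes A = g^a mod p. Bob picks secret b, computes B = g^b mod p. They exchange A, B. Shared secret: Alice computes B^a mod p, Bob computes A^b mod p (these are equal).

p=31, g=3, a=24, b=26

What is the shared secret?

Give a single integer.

Answer: 2

Derivation:
A = 3^24 mod 31  (bits of 24 = 11000)
  bit 0 = 1: r = r^2 * 3 mod 31 = 1^2 * 3 = 1*3 = 3
  bit 1 = 1: r = r^2 * 3 mod 31 = 3^2 * 3 = 9*3 = 27
  bit 2 = 0: r = r^2 mod 31 = 27^2 = 16
  bit 3 = 0: r = r^2 mod 31 = 16^2 = 8
  bit 4 = 0: r = r^2 mod 31 = 8^2 = 2
  -> A = 2
B = 3^26 mod 31  (bits of 26 = 11010)
  bit 0 = 1: r = r^2 * 3 mod 31 = 1^2 * 3 = 1*3 = 3
  bit 1 = 1: r = r^2 * 3 mod 31 = 3^2 * 3 = 9*3 = 27
  bit 2 = 0: r = r^2 mod 31 = 27^2 = 16
  bit 3 = 1: r = r^2 * 3 mod 31 = 16^2 * 3 = 8*3 = 24
  bit 4 = 0: r = r^2 mod 31 = 24^2 = 18
  -> B = 18
s = B^a = 18^24 mod 31  (bits of 24 = 11000)
  bit 0 = 1: r = r^2 * 18 mod 31 = 1^2 * 18 = 1*18 = 18
  bit 1 = 1: r = r^2 * 18 mod 31 = 18^2 * 18 = 14*18 = 4
  bit 2 = 0: r = r^2 mod 31 = 4^2 = 16
  bit 3 = 0: r = r^2 mod 31 = 16^2 = 8
  bit 4 = 0: r = r^2 mod 31 = 8^2 = 2
  -> s = B^a = 2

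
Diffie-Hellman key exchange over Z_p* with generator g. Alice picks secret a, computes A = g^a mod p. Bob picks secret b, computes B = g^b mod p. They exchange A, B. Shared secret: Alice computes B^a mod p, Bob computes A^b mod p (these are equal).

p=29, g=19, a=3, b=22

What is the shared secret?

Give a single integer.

Answer: 6

Derivation:
A = 19^3 mod 29  (bits of 3 = 11)
  bit 0 = 1: r = r^2 * 19 mod 29 = 1^2 * 19 = 1*19 = 19
  bit 1 = 1: r = r^2 * 19 mod 29 = 19^2 * 19 = 13*19 = 15
  -> A = 15
B = 19^22 mod 29  (bits of 22 = 10110)
  bit 0 = 1: r = r^2 * 19 mod 29 = 1^2 * 19 = 1*19 = 19
  bit 1 = 0: r = r^2 mod 29 = 19^2 = 13
  bit 2 = 1: r = r^2 * 19 mod 29 = 13^2 * 19 = 24*19 = 21
  bit 3 = 1: r = r^2 * 19 mod 29 = 21^2 * 19 = 6*19 = 27
  bit 4 = 0: r = r^2 mod 29 = 27^2 = 4
  -> B = 4
s = B^a = 4^3 mod 29  (bits of 3 = 11)
  bit 0 = 1: r = r^2 * 4 mod 29 = 1^2 * 4 = 1*4 = 4
  bit 1 = 1: r = r^2 * 4 mod 29 = 4^2 * 4 = 16*4 = 6
  -> s = B^a = 6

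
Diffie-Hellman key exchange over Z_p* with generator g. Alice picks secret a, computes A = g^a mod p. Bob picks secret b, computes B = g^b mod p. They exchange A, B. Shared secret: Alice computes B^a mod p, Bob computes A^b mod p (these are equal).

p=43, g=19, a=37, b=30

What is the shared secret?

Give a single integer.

A = 19^37 mod 43  (bits of 37 = 100101)
  bit 0 = 1: r = r^2 * 19 mod 43 = 1^2 * 19 = 1*19 = 19
  bit 1 = 0: r = r^2 mod 43 = 19^2 = 17
  bit 2 = 0: r = r^2 mod 43 = 17^2 = 31
  bit 3 = 1: r = r^2 * 19 mod 43 = 31^2 * 19 = 15*19 = 27
  bit 4 = 0: r = r^2 mod 43 = 27^2 = 41
  bit 5 = 1: r = r^2 * 19 mod 43 = 41^2 * 19 = 4*19 = 33
  -> A = 33
B = 19^30 mod 43  (bits of 30 = 11110)
  bit 0 = 1: r = r^2 * 19 mod 43 = 1^2 * 19 = 1*19 = 19
  bit 1 = 1: r = r^2 * 19 mod 43 = 19^2 * 19 = 17*19 = 22
  bit 2 = 1: r = r^2 * 19 mod 43 = 22^2 * 19 = 11*19 = 37
  bit 3 = 1: r = r^2 * 19 mod 43 = 37^2 * 19 = 36*19 = 39
  bit 4 = 0: r = r^2 mod 43 = 39^2 = 16
  -> B = 16
s = B^a = 16^37 mod 43  (bits of 37 = 100101)
  bit 0 = 1: r = r^2 * 16 mod 43 = 1^2 * 16 = 1*16 = 16
  bit 1 = 0: r = r^2 mod 43 = 16^2 = 41
  bit 2 = 0: r = r^2 mod 43 = 41^2 = 4
  bit 3 = 1: r = r^2 * 16 mod 43 = 4^2 * 16 = 16*16 = 41
  bit 4 = 0: r = r^2 mod 43 = 41^2 = 4
  bit 5 = 1: r = r^2 * 16 mod 43 = 4^2 * 16 = 16*16 = 41
  -> s = B^a = 41

Answer: 41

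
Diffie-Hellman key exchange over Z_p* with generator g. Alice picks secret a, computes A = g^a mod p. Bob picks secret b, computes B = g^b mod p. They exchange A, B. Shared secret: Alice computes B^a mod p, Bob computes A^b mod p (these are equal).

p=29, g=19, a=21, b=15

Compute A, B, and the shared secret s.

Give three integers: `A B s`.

Answer: 17 10 12

Derivation:
A = 19^21 mod 29  (bits of 21 = 10101)
  bit 0 = 1: r = r^2 * 19 mod 29 = 1^2 * 19 = 1*19 = 19
  bit 1 = 0: r = r^2 mod 29 = 19^2 = 13
  bit 2 = 1: r = r^2 * 19 mod 29 = 13^2 * 19 = 24*19 = 21
  bit 3 = 0: r = r^2 mod 29 = 21^2 = 6
  bit 4 = 1: r = r^2 * 19 mod 29 = 6^2 * 19 = 7*19 = 17
  -> A = 17
B = 19^15 mod 29  (bits of 15 = 1111)
  bit 0 = 1: r = r^2 * 19 mod 29 = 1^2 * 19 = 1*19 = 19
  bit 1 = 1: r = r^2 * 19 mod 29 = 19^2 * 19 = 13*19 = 15
  bit 2 = 1: r = r^2 * 19 mod 29 = 15^2 * 19 = 22*19 = 12
  bit 3 = 1: r = r^2 * 19 mod 29 = 12^2 * 19 = 28*19 = 10
  -> B = 10
s = B^a = 10^21 mod 29  (bits of 21 = 10101)
  bit 0 = 1: r = r^2 * 10 mod 29 = 1^2 * 10 = 1*10 = 10
  bit 1 = 0: r = r^2 mod 29 = 10^2 = 13
  bit 2 = 1: r = r^2 * 10 mod 29 = 13^2 * 10 = 24*10 = 8
  bit 3 = 0: r = r^2 mod 29 = 8^2 = 6
  bit 4 = 1: r = r^2 * 10 mod 29 = 6^2 * 10 = 7*10 = 12
  -> s = B^a = 12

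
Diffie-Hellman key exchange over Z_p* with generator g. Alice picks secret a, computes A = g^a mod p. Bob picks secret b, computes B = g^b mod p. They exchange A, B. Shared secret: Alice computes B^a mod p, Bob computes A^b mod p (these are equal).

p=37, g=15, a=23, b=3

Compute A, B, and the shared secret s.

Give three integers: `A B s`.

A = 15^23 mod 37  (bits of 23 = 10111)
  bit 0 = 1: r = r^2 * 15 mod 37 = 1^2 * 15 = 1*15 = 15
  bit 1 = 0: r = r^2 mod 37 = 15^2 = 3
  bit 2 = 1: r = r^2 * 15 mod 37 = 3^2 * 15 = 9*15 = 24
  bit 3 = 1: r = r^2 * 15 mod 37 = 24^2 * 15 = 21*15 = 19
  bit 4 = 1: r = r^2 * 15 mod 37 = 19^2 * 15 = 28*15 = 13
  -> A = 13
B = 15^3 mod 37  (bits of 3 = 11)
  bit 0 = 1: r = r^2 * 15 mod 37 = 1^2 * 15 = 1*15 = 15
  bit 1 = 1: r = r^2 * 15 mod 37 = 15^2 * 15 = 3*15 = 8
  -> B = 8
s = B^a = 8^23 mod 37  (bits of 23 = 10111)
  bit 0 = 1: r = r^2 * 8 mod 37 = 1^2 * 8 = 1*8 = 8
  bit 1 = 0: r = r^2 mod 37 = 8^2 = 27
  bit 2 = 1: r = r^2 * 8 mod 37 = 27^2 * 8 = 26*8 = 23
  bit 3 = 1: r = r^2 * 8 mod 37 = 23^2 * 8 = 11*8 = 14
  bit 4 = 1: r = r^2 * 8 mod 37 = 14^2 * 8 = 11*8 = 14
  -> s = B^a = 14

Answer: 13 8 14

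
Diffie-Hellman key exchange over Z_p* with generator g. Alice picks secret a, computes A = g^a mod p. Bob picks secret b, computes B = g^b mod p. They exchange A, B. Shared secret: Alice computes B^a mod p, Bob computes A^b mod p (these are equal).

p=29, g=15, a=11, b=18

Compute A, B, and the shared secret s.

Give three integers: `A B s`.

Answer: 21 9 22

Derivation:
A = 15^11 mod 29  (bits of 11 = 1011)
  bit 0 = 1: r = r^2 * 15 mod 29 = 1^2 * 15 = 1*15 = 15
  bit 1 = 0: r = r^2 mod 29 = 15^2 = 22
  bit 2 = 1: r = r^2 * 15 mod 29 = 22^2 * 15 = 20*15 = 10
  bit 3 = 1: r = r^2 * 15 mod 29 = 10^2 * 15 = 13*15 = 21
  -> A = 21
B = 15^18 mod 29  (bits of 18 = 10010)
  bit 0 = 1: r = r^2 * 15 mod 29 = 1^2 * 15 = 1*15 = 15
  bit 1 = 0: r = r^2 mod 29 = 15^2 = 22
  bit 2 = 0: r = r^2 mod 29 = 22^2 = 20
  bit 3 = 1: r = r^2 * 15 mod 29 = 20^2 * 15 = 23*15 = 26
  bit 4 = 0: r = r^2 mod 29 = 26^2 = 9
  -> B = 9
s = B^a = 9^11 mod 29  (bits of 11 = 1011)
  bit 0 = 1: r = r^2 * 9 mod 29 = 1^2 * 9 = 1*9 = 9
  bit 1 = 0: r = r^2 mod 29 = 9^2 = 23
  bit 2 = 1: r = r^2 * 9 mod 29 = 23^2 * 9 = 7*9 = 5
  bit 3 = 1: r = r^2 * 9 mod 29 = 5^2 * 9 = 25*9 = 22
  -> s = B^a = 22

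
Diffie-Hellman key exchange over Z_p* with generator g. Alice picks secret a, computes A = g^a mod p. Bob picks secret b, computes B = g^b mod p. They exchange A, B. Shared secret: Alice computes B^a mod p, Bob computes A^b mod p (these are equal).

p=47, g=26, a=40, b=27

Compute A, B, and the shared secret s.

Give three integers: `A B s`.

Answer: 12 5 9

Derivation:
A = 26^40 mod 47  (bits of 40 = 101000)
  bit 0 = 1: r = r^2 * 26 mod 47 = 1^2 * 26 = 1*26 = 26
  bit 1 = 0: r = r^2 mod 47 = 26^2 = 18
  bit 2 = 1: r = r^2 * 26 mod 47 = 18^2 * 26 = 42*26 = 11
  bit 3 = 0: r = r^2 mod 47 = 11^2 = 27
  bit 4 = 0: r = r^2 mod 47 = 27^2 = 24
  bit 5 = 0: r = r^2 mod 47 = 24^2 = 12
  -> A = 12
B = 26^27 mod 47  (bits of 27 = 11011)
  bit 0 = 1: r = r^2 * 26 mod 47 = 1^2 * 26 = 1*26 = 26
  bit 1 = 1: r = r^2 * 26 mod 47 = 26^2 * 26 = 18*26 = 45
  bit 2 = 0: r = r^2 mod 47 = 45^2 = 4
  bit 3 = 1: r = r^2 * 26 mod 47 = 4^2 * 26 = 16*26 = 40
  bit 4 = 1: r = r^2 * 26 mod 47 = 40^2 * 26 = 2*26 = 5
  -> B = 5
s = B^a = 5^40 mod 47  (bits of 40 = 101000)
  bit 0 = 1: r = r^2 * 5 mod 47 = 1^2 * 5 = 1*5 = 5
  bit 1 = 0: r = r^2 mod 47 = 5^2 = 25
  bit 2 = 1: r = r^2 * 5 mod 47 = 25^2 * 5 = 14*5 = 23
  bit 3 = 0: r = r^2 mod 47 = 23^2 = 12
  bit 4 = 0: r = r^2 mod 47 = 12^2 = 3
  bit 5 = 0: r = r^2 mod 47 = 3^2 = 9
  -> s = B^a = 9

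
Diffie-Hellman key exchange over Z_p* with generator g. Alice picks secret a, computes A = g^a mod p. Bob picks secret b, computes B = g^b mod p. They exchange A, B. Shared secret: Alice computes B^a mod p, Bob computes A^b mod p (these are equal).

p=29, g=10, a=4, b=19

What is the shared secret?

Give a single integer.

Answer: 7

Derivation:
A = 10^4 mod 29  (bits of 4 = 100)
  bit 0 = 1: r = r^2 * 10 mod 29 = 1^2 * 10 = 1*10 = 10
  bit 1 = 0: r = r^2 mod 29 = 10^2 = 13
  bit 2 = 0: r = r^2 mod 29 = 13^2 = 24
  -> A = 24
B = 10^19 mod 29  (bits of 19 = 10011)
  bit 0 = 1: r = r^2 * 10 mod 29 = 1^2 * 10 = 1*10 = 10
  bit 1 = 0: r = r^2 mod 29 = 10^2 = 13
  bit 2 = 0: r = r^2 mod 29 = 13^2 = 24
  bit 3 = 1: r = r^2 * 10 mod 29 = 24^2 * 10 = 25*10 = 18
  bit 4 = 1: r = r^2 * 10 mod 29 = 18^2 * 10 = 5*10 = 21
  -> B = 21
s = B^a = 21^4 mod 29  (bits of 4 = 100)
  bit 0 = 1: r = r^2 * 21 mod 29 = 1^2 * 21 = 1*21 = 21
  bit 1 = 0: r = r^2 mod 29 = 21^2 = 6
  bit 2 = 0: r = r^2 mod 29 = 6^2 = 7
  -> s = B^a = 7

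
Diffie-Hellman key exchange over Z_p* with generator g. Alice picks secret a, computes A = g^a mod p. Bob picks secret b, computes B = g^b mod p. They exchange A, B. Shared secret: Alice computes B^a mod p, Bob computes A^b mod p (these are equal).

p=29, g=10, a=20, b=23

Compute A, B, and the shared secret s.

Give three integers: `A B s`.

Answer: 7 11 20

Derivation:
A = 10^20 mod 29  (bits of 20 = 10100)
  bit 0 = 1: r = r^2 * 10 mod 29 = 1^2 * 10 = 1*10 = 10
  bit 1 = 0: r = r^2 mod 29 = 10^2 = 13
  bit 2 = 1: r = r^2 * 10 mod 29 = 13^2 * 10 = 24*10 = 8
  bit 3 = 0: r = r^2 mod 29 = 8^2 = 6
  bit 4 = 0: r = r^2 mod 29 = 6^2 = 7
  -> A = 7
B = 10^23 mod 29  (bits of 23 = 10111)
  bit 0 = 1: r = r^2 * 10 mod 29 = 1^2 * 10 = 1*10 = 10
  bit 1 = 0: r = r^2 mod 29 = 10^2 = 13
  bit 2 = 1: r = r^2 * 10 mod 29 = 13^2 * 10 = 24*10 = 8
  bit 3 = 1: r = r^2 * 10 mod 29 = 8^2 * 10 = 6*10 = 2
  bit 4 = 1: r = r^2 * 10 mod 29 = 2^2 * 10 = 4*10 = 11
  -> B = 11
s = B^a = 11^20 mod 29  (bits of 20 = 10100)
  bit 0 = 1: r = r^2 * 11 mod 29 = 1^2 * 11 = 1*11 = 11
  bit 1 = 0: r = r^2 mod 29 = 11^2 = 5
  bit 2 = 1: r = r^2 * 11 mod 29 = 5^2 * 11 = 25*11 = 14
  bit 3 = 0: r = r^2 mod 29 = 14^2 = 22
  bit 4 = 0: r = r^2 mod 29 = 22^2 = 20
  -> s = B^a = 20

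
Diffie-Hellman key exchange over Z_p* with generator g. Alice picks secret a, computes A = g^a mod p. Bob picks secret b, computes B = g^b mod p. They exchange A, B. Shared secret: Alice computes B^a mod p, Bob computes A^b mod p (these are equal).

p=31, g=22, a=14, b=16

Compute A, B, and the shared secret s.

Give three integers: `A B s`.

Answer: 7 9 7

Derivation:
A = 22^14 mod 31  (bits of 14 = 1110)
  bit 0 = 1: r = r^2 * 22 mod 31 = 1^2 * 22 = 1*22 = 22
  bit 1 = 1: r = r^2 * 22 mod 31 = 22^2 * 22 = 19*22 = 15
  bit 2 = 1: r = r^2 * 22 mod 31 = 15^2 * 22 = 8*22 = 21
  bit 3 = 0: r = r^2 mod 31 = 21^2 = 7
  -> A = 7
B = 22^16 mod 31  (bits of 16 = 10000)
  bit 0 = 1: r = r^2 * 22 mod 31 = 1^2 * 22 = 1*22 = 22
  bit 1 = 0: r = r^2 mod 31 = 22^2 = 19
  bit 2 = 0: r = r^2 mod 31 = 19^2 = 20
  bit 3 = 0: r = r^2 mod 31 = 20^2 = 28
  bit 4 = 0: r = r^2 mod 31 = 28^2 = 9
  -> B = 9
s = B^a = 9^14 mod 31  (bits of 14 = 1110)
  bit 0 = 1: r = r^2 * 9 mod 31 = 1^2 * 9 = 1*9 = 9
  bit 1 = 1: r = r^2 * 9 mod 31 = 9^2 * 9 = 19*9 = 16
  bit 2 = 1: r = r^2 * 9 mod 31 = 16^2 * 9 = 8*9 = 10
  bit 3 = 0: r = r^2 mod 31 = 10^2 = 7
  -> s = B^a = 7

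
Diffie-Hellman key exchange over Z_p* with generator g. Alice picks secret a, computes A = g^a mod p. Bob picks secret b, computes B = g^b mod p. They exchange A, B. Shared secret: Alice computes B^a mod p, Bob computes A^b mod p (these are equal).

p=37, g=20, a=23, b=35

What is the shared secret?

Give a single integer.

A = 20^23 mod 37  (bits of 23 = 10111)
  bit 0 = 1: r = r^2 * 20 mod 37 = 1^2 * 20 = 1*20 = 20
  bit 1 = 0: r = r^2 mod 37 = 20^2 = 30
  bit 2 = 1: r = r^2 * 20 mod 37 = 30^2 * 20 = 12*20 = 18
  bit 3 = 1: r = r^2 * 20 mod 37 = 18^2 * 20 = 28*20 = 5
  bit 4 = 1: r = r^2 * 20 mod 37 = 5^2 * 20 = 25*20 = 19
  -> A = 19
B = 20^35 mod 37  (bits of 35 = 100011)
  bit 0 = 1: r = r^2 * 20 mod 37 = 1^2 * 20 = 1*20 = 20
  bit 1 = 0: r = r^2 mod 37 = 20^2 = 30
  bit 2 = 0: r = r^2 mod 37 = 30^2 = 12
  bit 3 = 0: r = r^2 mod 37 = 12^2 = 33
  bit 4 = 1: r = r^2 * 20 mod 37 = 33^2 * 20 = 16*20 = 24
  bit 5 = 1: r = r^2 * 20 mod 37 = 24^2 * 20 = 21*20 = 13
  -> B = 13
s = B^a = 13^23 mod 37  (bits of 23 = 10111)
  bit 0 = 1: r = r^2 * 13 mod 37 = 1^2 * 13 = 1*13 = 13
  bit 1 = 0: r = r^2 mod 37 = 13^2 = 21
  bit 2 = 1: r = r^2 * 13 mod 37 = 21^2 * 13 = 34*13 = 35
  bit 3 = 1: r = r^2 * 13 mod 37 = 35^2 * 13 = 4*13 = 15
  bit 4 = 1: r = r^2 * 13 mod 37 = 15^2 * 13 = 3*13 = 2
  -> s = B^a = 2

Answer: 2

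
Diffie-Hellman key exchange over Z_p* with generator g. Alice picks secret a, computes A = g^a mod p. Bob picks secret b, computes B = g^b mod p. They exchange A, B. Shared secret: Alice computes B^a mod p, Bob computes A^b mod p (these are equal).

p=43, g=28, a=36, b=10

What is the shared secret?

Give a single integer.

A = 28^36 mod 43  (bits of 36 = 100100)
  bit 0 = 1: r = r^2 * 28 mod 43 = 1^2 * 28 = 1*28 = 28
  bit 1 = 0: r = r^2 mod 43 = 28^2 = 10
  bit 2 = 0: r = r^2 mod 43 = 10^2 = 14
  bit 3 = 1: r = r^2 * 28 mod 43 = 14^2 * 28 = 24*28 = 27
  bit 4 = 0: r = r^2 mod 43 = 27^2 = 41
  bit 5 = 0: r = r^2 mod 43 = 41^2 = 4
  -> A = 4
B = 28^10 mod 43  (bits of 10 = 1010)
  bit 0 = 1: r = r^2 * 28 mod 43 = 1^2 * 28 = 1*28 = 28
  bit 1 = 0: r = r^2 mod 43 = 28^2 = 10
  bit 2 = 1: r = r^2 * 28 mod 43 = 10^2 * 28 = 14*28 = 5
  bit 3 = 0: r = r^2 mod 43 = 5^2 = 25
  -> B = 25
s = B^a = 25^36 mod 43  (bits of 36 = 100100)
  bit 0 = 1: r = r^2 * 25 mod 43 = 1^2 * 25 = 1*25 = 25
  bit 1 = 0: r = r^2 mod 43 = 25^2 = 23
  bit 2 = 0: r = r^2 mod 43 = 23^2 = 13
  bit 3 = 1: r = r^2 * 25 mod 43 = 13^2 * 25 = 40*25 = 11
  bit 4 = 0: r = r^2 mod 43 = 11^2 = 35
  bit 5 = 0: r = r^2 mod 43 = 35^2 = 21
  -> s = B^a = 21

Answer: 21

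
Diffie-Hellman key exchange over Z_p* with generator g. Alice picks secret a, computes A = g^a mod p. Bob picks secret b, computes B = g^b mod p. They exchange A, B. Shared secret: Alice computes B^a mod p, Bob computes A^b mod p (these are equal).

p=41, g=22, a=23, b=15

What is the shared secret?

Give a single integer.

A = 22^23 mod 41  (bits of 23 = 10111)
  bit 0 = 1: r = r^2 * 22 mod 41 = 1^2 * 22 = 1*22 = 22
  bit 1 = 0: r = r^2 mod 41 = 22^2 = 33
  bit 2 = 1: r = r^2 * 22 mod 41 = 33^2 * 22 = 23*22 = 14
  bit 3 = 1: r = r^2 * 22 mod 41 = 14^2 * 22 = 32*22 = 7
  bit 4 = 1: r = r^2 * 22 mod 41 = 7^2 * 22 = 8*22 = 12
  -> A = 12
B = 22^15 mod 41  (bits of 15 = 1111)
  bit 0 = 1: r = r^2 * 22 mod 41 = 1^2 * 22 = 1*22 = 22
  bit 1 = 1: r = r^2 * 22 mod 41 = 22^2 * 22 = 33*22 = 29
  bit 2 = 1: r = r^2 * 22 mod 41 = 29^2 * 22 = 21*22 = 11
  bit 3 = 1: r = r^2 * 22 mod 41 = 11^2 * 22 = 39*22 = 38
  -> B = 38
s = B^a = 38^23 mod 41  (bits of 23 = 10111)
  bit 0 = 1: r = r^2 * 38 mod 41 = 1^2 * 38 = 1*38 = 38
  bit 1 = 0: r = r^2 mod 41 = 38^2 = 9
  bit 2 = 1: r = r^2 * 38 mod 41 = 9^2 * 38 = 40*38 = 3
  bit 3 = 1: r = r^2 * 38 mod 41 = 3^2 * 38 = 9*38 = 14
  bit 4 = 1: r = r^2 * 38 mod 41 = 14^2 * 38 = 32*38 = 27
  -> s = B^a = 27

Answer: 27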